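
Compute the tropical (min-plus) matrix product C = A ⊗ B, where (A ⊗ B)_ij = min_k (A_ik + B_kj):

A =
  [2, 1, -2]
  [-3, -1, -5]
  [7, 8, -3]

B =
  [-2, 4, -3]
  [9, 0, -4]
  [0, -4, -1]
A ⊗ B =
  [-2, -6, -3]
  [-5, -9, -6]
  [-3, -7, -4]

Apply the min-plus product entry-by-entry:
  C[0][0] = min over k of (A[0][0] + B[0][0] = 2 + -2 = 0, A[0][1] + B[1][0] = 1 + 9 = 10, A[0][2] + B[2][0] = -2 + 0 = -2) = -2 (attained at k = 2)
  C[0][1] = min over k of (A[0][0] + B[0][1] = 2 + 4 = 6, A[0][1] + B[1][1] = 1 + 0 = 1, A[0][2] + B[2][1] = -2 + -4 = -6) = -6 (attained at k = 2)
  C[0][2] = min over k of (A[0][0] + B[0][2] = 2 + -3 = -1, A[0][1] + B[1][2] = 1 + -4 = -3, A[0][2] + B[2][2] = -2 + -1 = -3) = -3 (attained at k = 1)
  C[1][0] = min over k of (A[1][0] + B[0][0] = -3 + -2 = -5, A[1][1] + B[1][0] = -1 + 9 = 8, A[1][2] + B[2][0] = -5 + 0 = -5) = -5 (attained at k = 0)
  C[1][1] = min over k of (A[1][0] + B[0][1] = -3 + 4 = 1, A[1][1] + B[1][1] = -1 + 0 = -1, A[1][2] + B[2][1] = -5 + -4 = -9) = -9 (attained at k = 2)
  C[1][2] = min over k of (A[1][0] + B[0][2] = -3 + -3 = -6, A[1][1] + B[1][2] = -1 + -4 = -5, A[1][2] + B[2][2] = -5 + -1 = -6) = -6 (attained at k = 0)
  C[2][0] = min over k of (A[2][0] + B[0][0] = 7 + -2 = 5, A[2][1] + B[1][0] = 8 + 9 = 17, A[2][2] + B[2][0] = -3 + 0 = -3) = -3 (attained at k = 2)
  C[2][1] = min over k of (A[2][0] + B[0][1] = 7 + 4 = 11, A[2][1] + B[1][1] = 8 + 0 = 8, A[2][2] + B[2][1] = -3 + -4 = -7) = -7 (attained at k = 2)
  C[2][2] = min over k of (A[2][0] + B[0][2] = 7 + -3 = 4, A[2][1] + B[1][2] = 8 + -4 = 4, A[2][2] + B[2][2] = -3 + -1 = -4) = -4 (attained at k = 2)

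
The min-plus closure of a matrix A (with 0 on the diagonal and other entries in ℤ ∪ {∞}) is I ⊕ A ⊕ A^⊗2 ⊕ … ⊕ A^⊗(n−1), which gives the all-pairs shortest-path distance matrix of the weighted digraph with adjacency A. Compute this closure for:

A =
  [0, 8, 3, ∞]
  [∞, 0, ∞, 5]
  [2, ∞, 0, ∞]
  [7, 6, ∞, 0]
Closure =
  [0, 8, 3, 13]
  [12, 0, 15, 5]
  [2, 10, 0, 15]
  [7, 6, 10, 0]

This is the Floyd-Warshall all-pairs shortest-path computation. For each intermediate vertex k = 0, 1, …, 3, update dist[i][j] ← min(dist[i][j], dist[i][k] + dist[k][j]). The final matrix gives, for each (i, j), the minimum total weight of any directed path from i to j (possibly empty when i = j).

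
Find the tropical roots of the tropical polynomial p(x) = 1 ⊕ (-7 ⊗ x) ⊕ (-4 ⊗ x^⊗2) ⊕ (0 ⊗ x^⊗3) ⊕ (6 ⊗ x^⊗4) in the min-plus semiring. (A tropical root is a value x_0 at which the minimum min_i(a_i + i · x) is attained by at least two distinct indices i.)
Roots: {-6, -4, -3, 8}

Each tropical root is a break point of the lower envelope of the lines y = a_i + i · x (there are 5 lines, with slopes 0, 1, ..., 4). Only the lines that attain the minimum somewhere contribute to roots; other lines are dominated. Here the surviving (envelope) indices are i = 4, i = 3, i = 2, i = 1, i = 0.
Intersections between consecutive envelope lines give the roots: for adjacent envelope indices i < j the intersection is x = (a_i − a_j) / (j − i). Reading off the sorted break points: {-6, -4, -3, 8}.
Verification: at each break x_0, at least two indices attain the minimum of min_i(a_i + i · x_0).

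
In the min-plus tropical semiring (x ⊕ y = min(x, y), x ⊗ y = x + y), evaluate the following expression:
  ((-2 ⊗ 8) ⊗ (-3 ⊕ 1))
((-2 ⊗ 8) ⊗ (-3 ⊕ 1)) = 3

Expand innermost to outermost. Recall ⊕ takes the minimum of its arguments and ⊗ takes their sum. Working out the expression ((-2 ⊗ 8) ⊗ (-3 ⊕ 1)) gives 3.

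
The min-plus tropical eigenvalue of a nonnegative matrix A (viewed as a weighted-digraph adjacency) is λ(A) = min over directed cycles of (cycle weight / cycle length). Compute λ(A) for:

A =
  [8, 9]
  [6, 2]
λ(A) = 2

Enumerate directed cycles and compute their means (weight / length). Sample:
  cycle 0 → 0: weight = 8, length = 1, mean = 8/1 ≈ 8.000
  cycle 1 → 1: weight = 2, length = 1, mean = 2/1 ≈ 2.000
  cycle 0 → 1 → 0: weight = 15, length = 2, mean = 15/2 ≈ 7.500
  cycle 1 → 0 → 1: weight = 15, length = 2, mean = 15/2 ≈ 7.500
Minimum mean = 2.000, attained e.g. along the cycle 1 → 1 with weight 2 and length 1. So λ(A) = 2/1 = 2.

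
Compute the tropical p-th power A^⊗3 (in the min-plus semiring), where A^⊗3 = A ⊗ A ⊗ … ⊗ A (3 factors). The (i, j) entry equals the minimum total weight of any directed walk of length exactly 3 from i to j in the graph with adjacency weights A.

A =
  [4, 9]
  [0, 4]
A^⊗3 =
  [12, 17]
  [8, 12]

Each entry (A^⊗3)_ij equals the minimum over all length-3 walks i = v_0 → v_1 → … → v_3 = j of Σ_t A[v_t][v_{t+1}]. For example, for (i, j) = (0, 1) we minimise over 4 possible intermediate vertex sequences; the minimum is 17, attained along the walk 0 → 0 → 0 → 1.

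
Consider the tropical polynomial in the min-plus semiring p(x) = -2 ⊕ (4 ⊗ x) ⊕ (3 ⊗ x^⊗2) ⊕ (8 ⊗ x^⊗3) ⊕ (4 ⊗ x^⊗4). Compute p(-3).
p(-3) = -8

A tropical monomial a ⊗ x^⊗i evaluates to a + i · x. Evaluating each term at x = -3:
  Term 0 contributes -2 + 0 · -3 = -2
  Term 1 contributes 4 + 1 · -3 = 1
  Term 2 contributes 3 + 2 · -3 = -3
  Term 3 contributes 8 + 3 · -3 = -1
  Term 4 contributes 4 + 4 · -3 = -8
p(-3) = ⊕ of these = min[-2, 1, -3, -1, -8] = -8.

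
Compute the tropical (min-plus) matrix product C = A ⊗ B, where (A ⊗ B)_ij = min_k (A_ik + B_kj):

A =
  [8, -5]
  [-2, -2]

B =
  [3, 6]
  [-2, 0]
A ⊗ B =
  [-7, -5]
  [-4, -2]

Apply the min-plus product entry-by-entry:
  C[0][0] = min over k of (A[0][0] + B[0][0] = 8 + 3 = 11, A[0][1] + B[1][0] = -5 + -2 = -7) = -7 (attained at k = 1)
  C[0][1] = min over k of (A[0][0] + B[0][1] = 8 + 6 = 14, A[0][1] + B[1][1] = -5 + 0 = -5) = -5 (attained at k = 1)
  C[1][0] = min over k of (A[1][0] + B[0][0] = -2 + 3 = 1, A[1][1] + B[1][0] = -2 + -2 = -4) = -4 (attained at k = 1)
  C[1][1] = min over k of (A[1][0] + B[0][1] = -2 + 6 = 4, A[1][1] + B[1][1] = -2 + 0 = -2) = -2 (attained at k = 1)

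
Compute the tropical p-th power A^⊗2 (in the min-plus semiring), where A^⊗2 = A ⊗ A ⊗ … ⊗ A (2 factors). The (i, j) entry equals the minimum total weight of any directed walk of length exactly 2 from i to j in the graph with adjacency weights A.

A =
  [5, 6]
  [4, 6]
A^⊗2 =
  [10, 11]
  [9, 10]

Each entry (A^⊗2)_ij equals the minimum over all length-2 walks i = v_0 → v_1 → … → v_2 = j of Σ_t A[v_t][v_{t+1}]. For example, for (i, j) = (0, 1) we minimise over 2 possible intermediate vertex sequences; the minimum is 11, attained along the walk 0 → 0 → 1.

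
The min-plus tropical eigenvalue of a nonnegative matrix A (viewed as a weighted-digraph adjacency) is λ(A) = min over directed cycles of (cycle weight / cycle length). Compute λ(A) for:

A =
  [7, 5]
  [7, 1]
λ(A) = 1

Enumerate directed cycles and compute their means (weight / length). Sample:
  cycle 0 → 0: weight = 7, length = 1, mean = 7/1 ≈ 7.000
  cycle 1 → 1: weight = 1, length = 1, mean = 1/1 ≈ 1.000
  cycle 0 → 1 → 0: weight = 12, length = 2, mean = 12/2 ≈ 6.000
  cycle 1 → 0 → 1: weight = 12, length = 2, mean = 12/2 ≈ 6.000
Minimum mean = 1.000, attained e.g. along the cycle 1 → 1 with weight 1 and length 1. So λ(A) = 1/1 = 1.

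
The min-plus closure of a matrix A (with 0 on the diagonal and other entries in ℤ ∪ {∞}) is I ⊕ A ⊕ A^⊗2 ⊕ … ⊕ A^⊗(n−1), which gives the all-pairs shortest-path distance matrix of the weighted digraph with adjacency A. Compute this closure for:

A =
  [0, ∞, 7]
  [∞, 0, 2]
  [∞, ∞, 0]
Closure =
  [0, ∞, 7]
  [∞, 0, 2]
  [∞, ∞, 0]

This is the Floyd-Warshall all-pairs shortest-path computation. For each intermediate vertex k = 0, 1, …, 2, update dist[i][j] ← min(dist[i][j], dist[i][k] + dist[k][j]). The final matrix gives, for each (i, j), the minimum total weight of any directed path from i to j (possibly empty when i = j).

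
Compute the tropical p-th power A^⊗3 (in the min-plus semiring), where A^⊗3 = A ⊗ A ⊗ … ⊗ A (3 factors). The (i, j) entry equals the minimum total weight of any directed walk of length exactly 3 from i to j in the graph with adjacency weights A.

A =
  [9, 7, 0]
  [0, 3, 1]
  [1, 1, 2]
A^⊗3 =
  [1, 3, 1]
  [1, 1, 2]
  [2, 2, 1]

Each entry (A^⊗3)_ij equals the minimum over all length-3 walks i = v_0 → v_1 → … → v_3 = j of Σ_t A[v_t][v_{t+1}]. For example, for (i, j) = (0, 2) we minimise over 9 possible intermediate vertex sequences; the minimum is 1, attained along the walk 0 → 2 → 0 → 2.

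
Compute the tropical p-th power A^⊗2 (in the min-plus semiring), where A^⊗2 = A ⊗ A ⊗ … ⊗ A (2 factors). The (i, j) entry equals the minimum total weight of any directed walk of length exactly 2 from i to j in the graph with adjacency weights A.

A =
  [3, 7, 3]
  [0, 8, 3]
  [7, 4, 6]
A^⊗2 =
  [6, 7, 6]
  [3, 7, 3]
  [4, 10, 7]

Each entry (A^⊗2)_ij equals the minimum over all length-2 walks i = v_0 → v_1 → … → v_2 = j of Σ_t A[v_t][v_{t+1}]. For example, for (i, j) = (0, 2) we minimise over 3 possible intermediate vertex sequences; the minimum is 6, attained along the walk 0 → 0 → 2.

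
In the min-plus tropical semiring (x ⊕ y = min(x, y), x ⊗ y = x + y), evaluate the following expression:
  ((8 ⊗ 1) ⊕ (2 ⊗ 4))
((8 ⊗ 1) ⊕ (2 ⊗ 4)) = 6

Expand innermost to outermost. Recall ⊕ takes the minimum of its arguments and ⊗ takes their sum. Working out the expression ((8 ⊗ 1) ⊕ (2 ⊗ 4)) gives 6.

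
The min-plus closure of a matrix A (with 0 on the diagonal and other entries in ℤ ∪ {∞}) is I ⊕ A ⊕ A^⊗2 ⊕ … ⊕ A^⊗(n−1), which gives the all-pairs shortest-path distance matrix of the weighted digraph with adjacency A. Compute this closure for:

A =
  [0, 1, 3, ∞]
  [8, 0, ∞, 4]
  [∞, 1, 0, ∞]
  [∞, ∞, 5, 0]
Closure =
  [0, 1, 3, 5]
  [8, 0, 9, 4]
  [9, 1, 0, 5]
  [14, 6, 5, 0]

This is the Floyd-Warshall all-pairs shortest-path computation. For each intermediate vertex k = 0, 1, …, 3, update dist[i][j] ← min(dist[i][j], dist[i][k] + dist[k][j]). The final matrix gives, for each (i, j), the minimum total weight of any directed path from i to j (possibly empty when i = j).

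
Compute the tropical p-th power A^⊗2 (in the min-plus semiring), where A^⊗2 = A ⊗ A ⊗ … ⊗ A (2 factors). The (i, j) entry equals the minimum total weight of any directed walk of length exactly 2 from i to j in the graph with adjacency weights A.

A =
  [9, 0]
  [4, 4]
A^⊗2 =
  [4, 4]
  [8, 4]

Each entry (A^⊗2)_ij equals the minimum over all length-2 walks i = v_0 → v_1 → … → v_2 = j of Σ_t A[v_t][v_{t+1}]. For example, for (i, j) = (0, 1) we minimise over 2 possible intermediate vertex sequences; the minimum is 4, attained along the walk 0 → 1 → 1.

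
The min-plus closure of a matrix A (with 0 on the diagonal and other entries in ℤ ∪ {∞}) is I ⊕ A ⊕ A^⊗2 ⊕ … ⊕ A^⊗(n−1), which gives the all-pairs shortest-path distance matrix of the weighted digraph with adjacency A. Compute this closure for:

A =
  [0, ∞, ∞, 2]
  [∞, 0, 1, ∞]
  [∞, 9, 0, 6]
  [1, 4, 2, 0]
Closure =
  [0, 6, 4, 2]
  [8, 0, 1, 7]
  [7, 9, 0, 6]
  [1, 4, 2, 0]

This is the Floyd-Warshall all-pairs shortest-path computation. For each intermediate vertex k = 0, 1, …, 3, update dist[i][j] ← min(dist[i][j], dist[i][k] + dist[k][j]). The final matrix gives, for each (i, j), the minimum total weight of any directed path from i to j (possibly empty when i = j).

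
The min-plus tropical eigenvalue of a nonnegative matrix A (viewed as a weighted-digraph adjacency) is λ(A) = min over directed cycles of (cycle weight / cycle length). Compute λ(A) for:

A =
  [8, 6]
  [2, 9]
λ(A) = 4

Enumerate directed cycles and compute their means (weight / length). Sample:
  cycle 0 → 0: weight = 8, length = 1, mean = 8/1 ≈ 8.000
  cycle 1 → 1: weight = 9, length = 1, mean = 9/1 ≈ 9.000
  cycle 0 → 1 → 0: weight = 8, length = 2, mean = 8/2 ≈ 4.000
  cycle 1 → 0 → 1: weight = 8, length = 2, mean = 8/2 ≈ 4.000
Minimum mean = 4.000, attained e.g. along the cycle 0 → 1 → 0 with weight 8 and length 2. So λ(A) = 8/2 = 4.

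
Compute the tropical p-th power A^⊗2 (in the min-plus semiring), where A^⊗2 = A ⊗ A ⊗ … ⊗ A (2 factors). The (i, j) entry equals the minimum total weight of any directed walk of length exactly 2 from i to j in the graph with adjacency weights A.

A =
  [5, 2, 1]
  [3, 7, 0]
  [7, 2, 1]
A^⊗2 =
  [5, 3, 2]
  [7, 2, 1]
  [5, 3, 2]

Each entry (A^⊗2)_ij equals the minimum over all length-2 walks i = v_0 → v_1 → … → v_2 = j of Σ_t A[v_t][v_{t+1}]. For example, for (i, j) = (0, 2) we minimise over 3 possible intermediate vertex sequences; the minimum is 2, attained along the walk 0 → 1 → 2.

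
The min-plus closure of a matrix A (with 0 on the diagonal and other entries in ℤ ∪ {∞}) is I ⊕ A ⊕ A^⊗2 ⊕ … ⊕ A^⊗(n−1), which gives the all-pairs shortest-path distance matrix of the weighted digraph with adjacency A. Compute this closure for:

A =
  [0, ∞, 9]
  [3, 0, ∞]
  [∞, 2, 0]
Closure =
  [0, 11, 9]
  [3, 0, 12]
  [5, 2, 0]

This is the Floyd-Warshall all-pairs shortest-path computation. For each intermediate vertex k = 0, 1, …, 2, update dist[i][j] ← min(dist[i][j], dist[i][k] + dist[k][j]). The final matrix gives, for each (i, j), the minimum total weight of any directed path from i to j (possibly empty when i = j).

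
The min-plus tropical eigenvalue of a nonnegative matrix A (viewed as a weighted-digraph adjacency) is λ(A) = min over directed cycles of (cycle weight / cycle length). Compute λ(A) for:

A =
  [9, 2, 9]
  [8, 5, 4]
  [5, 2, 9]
λ(A) = 3

Enumerate directed cycles and compute their means (weight / length). Sample:
  cycle 0 → 0: weight = 9, length = 1, mean = 9/1 ≈ 9.000
  cycle 1 → 1: weight = 5, length = 1, mean = 5/1 ≈ 5.000
  cycle 2 → 2: weight = 9, length = 1, mean = 9/1 ≈ 9.000
  cycle 0 → 1 → 0: weight = 10, length = 2, mean = 10/2 ≈ 5.000
  cycle 0 → 2 → 0: weight = 14, length = 2, mean = 14/2 ≈ 7.000
  cycle 1 → 0 → 1: weight = 10, length = 2, mean = 10/2 ≈ 5.000
Minimum mean = 3.000, attained e.g. along the cycle 1 → 2 → 1 with weight 6 and length 2. So λ(A) = 6/2 = 3.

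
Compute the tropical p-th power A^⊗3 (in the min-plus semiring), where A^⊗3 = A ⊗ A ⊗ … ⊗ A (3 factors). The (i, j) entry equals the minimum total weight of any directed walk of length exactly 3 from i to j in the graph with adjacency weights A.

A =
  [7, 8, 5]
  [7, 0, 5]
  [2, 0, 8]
A^⊗3 =
  [12, 5, 10]
  [7, 0, 5]
  [7, 0, 5]

Each entry (A^⊗3)_ij equals the minimum over all length-3 walks i = v_0 → v_1 → … → v_3 = j of Σ_t A[v_t][v_{t+1}]. For example, for (i, j) = (0, 2) we minimise over 9 possible intermediate vertex sequences; the minimum is 10, attained along the walk 0 → 2 → 1 → 2.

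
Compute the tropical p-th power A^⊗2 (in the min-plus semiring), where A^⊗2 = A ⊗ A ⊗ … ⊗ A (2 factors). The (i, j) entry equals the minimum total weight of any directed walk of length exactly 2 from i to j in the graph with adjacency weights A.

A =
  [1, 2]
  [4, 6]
A^⊗2 =
  [2, 3]
  [5, 6]

Each entry (A^⊗2)_ij equals the minimum over all length-2 walks i = v_0 → v_1 → … → v_2 = j of Σ_t A[v_t][v_{t+1}]. For example, for (i, j) = (0, 1) we minimise over 2 possible intermediate vertex sequences; the minimum is 3, attained along the walk 0 → 0 → 1.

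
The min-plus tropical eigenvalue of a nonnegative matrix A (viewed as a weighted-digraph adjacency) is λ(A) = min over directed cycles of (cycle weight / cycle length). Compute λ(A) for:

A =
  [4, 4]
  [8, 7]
λ(A) = 4

Enumerate directed cycles and compute their means (weight / length). Sample:
  cycle 0 → 0: weight = 4, length = 1, mean = 4/1 ≈ 4.000
  cycle 1 → 1: weight = 7, length = 1, mean = 7/1 ≈ 7.000
  cycle 0 → 1 → 0: weight = 12, length = 2, mean = 12/2 ≈ 6.000
  cycle 1 → 0 → 1: weight = 12, length = 2, mean = 12/2 ≈ 6.000
Minimum mean = 4.000, attained e.g. along the cycle 0 → 0 with weight 4 and length 1. So λ(A) = 4/1 = 4.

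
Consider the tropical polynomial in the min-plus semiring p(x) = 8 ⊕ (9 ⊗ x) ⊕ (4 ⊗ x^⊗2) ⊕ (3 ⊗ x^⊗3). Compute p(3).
p(3) = 8

A tropical monomial a ⊗ x^⊗i evaluates to a + i · x. Evaluating each term at x = 3:
  Term 0 contributes 8 + 0 · 3 = 8
  Term 1 contributes 9 + 1 · 3 = 12
  Term 2 contributes 4 + 2 · 3 = 10
  Term 3 contributes 3 + 3 · 3 = 12
p(3) = ⊕ of these = min[8, 12, 10, 12] = 8.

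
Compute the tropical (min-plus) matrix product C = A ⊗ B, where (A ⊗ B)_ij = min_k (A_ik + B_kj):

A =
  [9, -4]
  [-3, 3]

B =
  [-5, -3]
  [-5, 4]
A ⊗ B =
  [-9, 0]
  [-8, -6]

Apply the min-plus product entry-by-entry:
  C[0][0] = min over k of (A[0][0] + B[0][0] = 9 + -5 = 4, A[0][1] + B[1][0] = -4 + -5 = -9) = -9 (attained at k = 1)
  C[0][1] = min over k of (A[0][0] + B[0][1] = 9 + -3 = 6, A[0][1] + B[1][1] = -4 + 4 = 0) = 0 (attained at k = 1)
  C[1][0] = min over k of (A[1][0] + B[0][0] = -3 + -5 = -8, A[1][1] + B[1][0] = 3 + -5 = -2) = -8 (attained at k = 0)
  C[1][1] = min over k of (A[1][0] + B[0][1] = -3 + -3 = -6, A[1][1] + B[1][1] = 3 + 4 = 7) = -6 (attained at k = 0)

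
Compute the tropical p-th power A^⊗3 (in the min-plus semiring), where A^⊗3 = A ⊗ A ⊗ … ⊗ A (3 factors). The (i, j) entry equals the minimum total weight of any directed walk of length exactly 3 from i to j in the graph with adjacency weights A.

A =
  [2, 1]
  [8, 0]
A^⊗3 =
  [6, 1]
  [8, 0]

Each entry (A^⊗3)_ij equals the minimum over all length-3 walks i = v_0 → v_1 → … → v_3 = j of Σ_t A[v_t][v_{t+1}]. For example, for (i, j) = (0, 1) we minimise over 4 possible intermediate vertex sequences; the minimum is 1, attained along the walk 0 → 1 → 1 → 1.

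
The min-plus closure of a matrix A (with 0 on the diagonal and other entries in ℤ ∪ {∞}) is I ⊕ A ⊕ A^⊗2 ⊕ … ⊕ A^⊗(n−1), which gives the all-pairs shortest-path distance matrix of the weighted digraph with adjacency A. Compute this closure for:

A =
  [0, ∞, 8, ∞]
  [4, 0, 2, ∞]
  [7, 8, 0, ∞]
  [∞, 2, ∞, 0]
Closure =
  [0, 16, 8, ∞]
  [4, 0, 2, ∞]
  [7, 8, 0, ∞]
  [6, 2, 4, 0]

This is the Floyd-Warshall all-pairs shortest-path computation. For each intermediate vertex k = 0, 1, …, 3, update dist[i][j] ← min(dist[i][j], dist[i][k] + dist[k][j]). The final matrix gives, for each (i, j), the minimum total weight of any directed path from i to j (possibly empty when i = j).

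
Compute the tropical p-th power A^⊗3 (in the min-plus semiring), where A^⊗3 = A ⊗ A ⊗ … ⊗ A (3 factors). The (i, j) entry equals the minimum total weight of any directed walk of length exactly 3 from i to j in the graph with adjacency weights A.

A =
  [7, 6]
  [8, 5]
A^⊗3 =
  [19, 16]
  [18, 15]

Each entry (A^⊗3)_ij equals the minimum over all length-3 walks i = v_0 → v_1 → … → v_3 = j of Σ_t A[v_t][v_{t+1}]. For example, for (i, j) = (0, 1) we minimise over 4 possible intermediate vertex sequences; the minimum is 16, attained along the walk 0 → 1 → 1 → 1.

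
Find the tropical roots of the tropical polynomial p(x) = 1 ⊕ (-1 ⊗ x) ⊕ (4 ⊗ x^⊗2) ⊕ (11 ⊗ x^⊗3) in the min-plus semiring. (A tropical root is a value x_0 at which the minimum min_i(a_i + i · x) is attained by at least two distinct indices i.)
Roots: {-7, -5, 2}

Each tropical root is a break point of the lower envelope of the lines y = a_i + i · x (there are 4 lines, with slopes 0, 1, ..., 3). Only the lines that attain the minimum somewhere contribute to roots; other lines are dominated. Here the surviving (envelope) indices are i = 3, i = 2, i = 1, i = 0.
Intersections between consecutive envelope lines give the roots: for adjacent envelope indices i < j the intersection is x = (a_i − a_j) / (j − i). Reading off the sorted break points: {-7, -5, 2}.
Verification: at each break x_0, at least two indices attain the minimum of min_i(a_i + i · x_0).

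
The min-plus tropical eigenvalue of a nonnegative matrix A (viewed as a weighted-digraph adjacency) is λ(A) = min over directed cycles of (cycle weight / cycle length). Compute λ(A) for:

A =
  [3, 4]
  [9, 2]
λ(A) = 2

Enumerate directed cycles and compute their means (weight / length). Sample:
  cycle 0 → 0: weight = 3, length = 1, mean = 3/1 ≈ 3.000
  cycle 1 → 1: weight = 2, length = 1, mean = 2/1 ≈ 2.000
  cycle 0 → 1 → 0: weight = 13, length = 2, mean = 13/2 ≈ 6.500
  cycle 1 → 0 → 1: weight = 13, length = 2, mean = 13/2 ≈ 6.500
Minimum mean = 2.000, attained e.g. along the cycle 1 → 1 with weight 2 and length 1. So λ(A) = 2/1 = 2.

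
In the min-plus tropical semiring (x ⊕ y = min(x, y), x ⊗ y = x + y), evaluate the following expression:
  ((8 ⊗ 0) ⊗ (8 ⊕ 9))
((8 ⊗ 0) ⊗ (8 ⊕ 9)) = 16

Expand innermost to outermost. Recall ⊕ takes the minimum of its arguments and ⊗ takes their sum. Working out the expression ((8 ⊗ 0) ⊗ (8 ⊕ 9)) gives 16.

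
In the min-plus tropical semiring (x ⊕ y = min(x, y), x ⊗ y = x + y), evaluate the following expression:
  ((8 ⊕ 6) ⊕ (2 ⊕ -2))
((8 ⊕ 6) ⊕ (2 ⊕ -2)) = -2

Expand innermost to outermost. Recall ⊕ takes the minimum of its arguments and ⊗ takes their sum. Working out the expression ((8 ⊕ 6) ⊕ (2 ⊕ -2)) gives -2.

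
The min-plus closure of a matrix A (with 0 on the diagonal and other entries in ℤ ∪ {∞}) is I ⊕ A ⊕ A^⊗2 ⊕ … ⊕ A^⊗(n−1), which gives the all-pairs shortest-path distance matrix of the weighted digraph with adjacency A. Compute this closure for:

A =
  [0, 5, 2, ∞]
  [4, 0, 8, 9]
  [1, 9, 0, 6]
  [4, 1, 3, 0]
Closure =
  [0, 5, 2, 8]
  [4, 0, 6, 9]
  [1, 6, 0, 6]
  [4, 1, 3, 0]

This is the Floyd-Warshall all-pairs shortest-path computation. For each intermediate vertex k = 0, 1, …, 3, update dist[i][j] ← min(dist[i][j], dist[i][k] + dist[k][j]). The final matrix gives, for each (i, j), the minimum total weight of any directed path from i to j (possibly empty when i = j).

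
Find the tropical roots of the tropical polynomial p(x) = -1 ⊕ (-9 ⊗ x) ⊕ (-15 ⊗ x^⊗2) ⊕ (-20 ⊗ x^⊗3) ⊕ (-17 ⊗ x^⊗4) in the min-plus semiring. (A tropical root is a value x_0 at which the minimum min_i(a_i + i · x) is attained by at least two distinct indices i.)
Roots: {-3, 5, 6, 8}

Each tropical root is a break point of the lower envelope of the lines y = a_i + i · x (there are 5 lines, with slopes 0, 1, ..., 4). Only the lines that attain the minimum somewhere contribute to roots; other lines are dominated. Here the surviving (envelope) indices are i = 4, i = 3, i = 2, i = 1, i = 0.
Intersections between consecutive envelope lines give the roots: for adjacent envelope indices i < j the intersection is x = (a_i − a_j) / (j − i). Reading off the sorted break points: {-3, 5, 6, 8}.
Verification: at each break x_0, at least two indices attain the minimum of min_i(a_i + i · x_0).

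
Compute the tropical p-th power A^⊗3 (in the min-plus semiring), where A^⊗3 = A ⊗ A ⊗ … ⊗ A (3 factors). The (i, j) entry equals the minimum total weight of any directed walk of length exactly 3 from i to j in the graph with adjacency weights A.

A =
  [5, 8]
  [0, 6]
A^⊗3 =
  [13, 16]
  [8, 13]

Each entry (A^⊗3)_ij equals the minimum over all length-3 walks i = v_0 → v_1 → … → v_3 = j of Σ_t A[v_t][v_{t+1}]. For example, for (i, j) = (0, 1) we minimise over 4 possible intermediate vertex sequences; the minimum is 16, attained along the walk 0 → 1 → 0 → 1.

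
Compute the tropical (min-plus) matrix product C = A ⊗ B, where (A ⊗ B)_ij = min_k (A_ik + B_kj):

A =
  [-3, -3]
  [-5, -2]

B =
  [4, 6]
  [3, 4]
A ⊗ B =
  [0, 1]
  [-1, 1]

Apply the min-plus product entry-by-entry:
  C[0][0] = min over k of (A[0][0] + B[0][0] = -3 + 4 = 1, A[0][1] + B[1][0] = -3 + 3 = 0) = 0 (attained at k = 1)
  C[0][1] = min over k of (A[0][0] + B[0][1] = -3 + 6 = 3, A[0][1] + B[1][1] = -3 + 4 = 1) = 1 (attained at k = 1)
  C[1][0] = min over k of (A[1][0] + B[0][0] = -5 + 4 = -1, A[1][1] + B[1][0] = -2 + 3 = 1) = -1 (attained at k = 0)
  C[1][1] = min over k of (A[1][0] + B[0][1] = -5 + 6 = 1, A[1][1] + B[1][1] = -2 + 4 = 2) = 1 (attained at k = 0)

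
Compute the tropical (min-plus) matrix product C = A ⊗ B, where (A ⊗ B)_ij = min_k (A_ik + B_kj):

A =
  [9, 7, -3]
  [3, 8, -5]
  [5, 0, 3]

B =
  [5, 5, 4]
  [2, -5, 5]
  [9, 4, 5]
A ⊗ B =
  [6, 1, 2]
  [4, -1, 0]
  [2, -5, 5]

Apply the min-plus product entry-by-entry:
  C[0][0] = min over k of (A[0][0] + B[0][0] = 9 + 5 = 14, A[0][1] + B[1][0] = 7 + 2 = 9, A[0][2] + B[2][0] = -3 + 9 = 6) = 6 (attained at k = 2)
  C[0][1] = min over k of (A[0][0] + B[0][1] = 9 + 5 = 14, A[0][1] + B[1][1] = 7 + -5 = 2, A[0][2] + B[2][1] = -3 + 4 = 1) = 1 (attained at k = 2)
  C[0][2] = min over k of (A[0][0] + B[0][2] = 9 + 4 = 13, A[0][1] + B[1][2] = 7 + 5 = 12, A[0][2] + B[2][2] = -3 + 5 = 2) = 2 (attained at k = 2)
  C[1][0] = min over k of (A[1][0] + B[0][0] = 3 + 5 = 8, A[1][1] + B[1][0] = 8 + 2 = 10, A[1][2] + B[2][0] = -5 + 9 = 4) = 4 (attained at k = 2)
  C[1][1] = min over k of (A[1][0] + B[0][1] = 3 + 5 = 8, A[1][1] + B[1][1] = 8 + -5 = 3, A[1][2] + B[2][1] = -5 + 4 = -1) = -1 (attained at k = 2)
  C[1][2] = min over k of (A[1][0] + B[0][2] = 3 + 4 = 7, A[1][1] + B[1][2] = 8 + 5 = 13, A[1][2] + B[2][2] = -5 + 5 = 0) = 0 (attained at k = 2)
  C[2][0] = min over k of (A[2][0] + B[0][0] = 5 + 5 = 10, A[2][1] + B[1][0] = 0 + 2 = 2, A[2][2] + B[2][0] = 3 + 9 = 12) = 2 (attained at k = 1)
  C[2][1] = min over k of (A[2][0] + B[0][1] = 5 + 5 = 10, A[2][1] + B[1][1] = 0 + -5 = -5, A[2][2] + B[2][1] = 3 + 4 = 7) = -5 (attained at k = 1)
  C[2][2] = min over k of (A[2][0] + B[0][2] = 5 + 4 = 9, A[2][1] + B[1][2] = 0 + 5 = 5, A[2][2] + B[2][2] = 3 + 5 = 8) = 5 (attained at k = 1)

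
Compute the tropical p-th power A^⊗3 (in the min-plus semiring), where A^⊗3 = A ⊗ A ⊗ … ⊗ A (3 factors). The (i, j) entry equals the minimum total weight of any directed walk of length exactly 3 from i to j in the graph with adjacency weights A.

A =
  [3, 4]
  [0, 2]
A^⊗3 =
  [6, 8]
  [4, 6]

Each entry (A^⊗3)_ij equals the minimum over all length-3 walks i = v_0 → v_1 → … → v_3 = j of Σ_t A[v_t][v_{t+1}]. For example, for (i, j) = (0, 1) we minimise over 4 possible intermediate vertex sequences; the minimum is 8, attained along the walk 0 → 1 → 0 → 1.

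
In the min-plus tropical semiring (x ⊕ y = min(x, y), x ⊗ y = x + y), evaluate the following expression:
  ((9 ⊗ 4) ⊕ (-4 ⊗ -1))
((9 ⊗ 4) ⊕ (-4 ⊗ -1)) = -5

Expand innermost to outermost. Recall ⊕ takes the minimum of its arguments and ⊗ takes their sum. Working out the expression ((9 ⊗ 4) ⊕ (-4 ⊗ -1)) gives -5.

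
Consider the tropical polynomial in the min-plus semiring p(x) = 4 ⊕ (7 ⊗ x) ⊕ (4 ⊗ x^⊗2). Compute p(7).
p(7) = 4

A tropical monomial a ⊗ x^⊗i evaluates to a + i · x. Evaluating each term at x = 7:
  Term 0 contributes 4 + 0 · 7 = 4
  Term 1 contributes 7 + 1 · 7 = 14
  Term 2 contributes 4 + 2 · 7 = 18
p(7) = ⊕ of these = min[4, 14, 18] = 4.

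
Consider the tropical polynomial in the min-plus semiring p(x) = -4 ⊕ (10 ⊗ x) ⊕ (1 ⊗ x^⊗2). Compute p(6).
p(6) = -4

A tropical monomial a ⊗ x^⊗i evaluates to a + i · x. Evaluating each term at x = 6:
  Term 0 contributes -4 + 0 · 6 = -4
  Term 1 contributes 10 + 1 · 6 = 16
  Term 2 contributes 1 + 2 · 6 = 13
p(6) = ⊕ of these = min[-4, 16, 13] = -4.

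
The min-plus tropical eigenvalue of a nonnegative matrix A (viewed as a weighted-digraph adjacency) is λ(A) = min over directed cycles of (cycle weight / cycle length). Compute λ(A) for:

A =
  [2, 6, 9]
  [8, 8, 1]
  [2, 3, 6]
λ(A) = 2

Enumerate directed cycles and compute their means (weight / length). Sample:
  cycle 0 → 0: weight = 2, length = 1, mean = 2/1 ≈ 2.000
  cycle 1 → 1: weight = 8, length = 1, mean = 8/1 ≈ 8.000
  cycle 2 → 2: weight = 6, length = 1, mean = 6/1 ≈ 6.000
  cycle 0 → 1 → 0: weight = 14, length = 2, mean = 14/2 ≈ 7.000
  cycle 0 → 2 → 0: weight = 11, length = 2, mean = 11/2 ≈ 5.500
  cycle 1 → 0 → 1: weight = 14, length = 2, mean = 14/2 ≈ 7.000
Minimum mean = 2.000, attained e.g. along the cycle 0 → 0 with weight 2 and length 1. So λ(A) = 2/1 = 2.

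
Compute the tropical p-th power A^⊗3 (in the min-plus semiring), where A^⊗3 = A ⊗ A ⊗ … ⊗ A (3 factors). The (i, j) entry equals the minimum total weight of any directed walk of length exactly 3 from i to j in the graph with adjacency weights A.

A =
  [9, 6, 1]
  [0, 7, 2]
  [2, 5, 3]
A^⊗3 =
  [6, 9, 4]
  [3, 6, 4]
  [5, 8, 6]

Each entry (A^⊗3)_ij equals the minimum over all length-3 walks i = v_0 → v_1 → … → v_3 = j of Σ_t A[v_t][v_{t+1}]. For example, for (i, j) = (0, 2) we minimise over 9 possible intermediate vertex sequences; the minimum is 4, attained along the walk 0 → 2 → 0 → 2.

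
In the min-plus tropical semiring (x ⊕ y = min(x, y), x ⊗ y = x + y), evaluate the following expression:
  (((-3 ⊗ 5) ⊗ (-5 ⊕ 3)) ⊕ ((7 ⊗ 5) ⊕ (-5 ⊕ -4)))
(((-3 ⊗ 5) ⊗ (-5 ⊕ 3)) ⊕ ((7 ⊗ 5) ⊕ (-5 ⊕ -4))) = -5

Expand innermost to outermost. Recall ⊕ takes the minimum of its arguments and ⊗ takes their sum. Working out the expression (((-3 ⊗ 5) ⊗ (-5 ⊕ 3)) ⊕ ((7 ⊗ 5) ⊕ (-5 ⊕ -4))) gives -5.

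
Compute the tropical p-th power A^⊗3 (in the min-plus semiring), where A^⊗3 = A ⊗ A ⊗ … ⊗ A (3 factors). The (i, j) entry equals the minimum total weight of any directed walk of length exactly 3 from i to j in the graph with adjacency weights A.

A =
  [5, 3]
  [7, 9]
A^⊗3 =
  [15, 13]
  [17, 15]

Each entry (A^⊗3)_ij equals the minimum over all length-3 walks i = v_0 → v_1 → … → v_3 = j of Σ_t A[v_t][v_{t+1}]. For example, for (i, j) = (0, 1) we minimise over 4 possible intermediate vertex sequences; the minimum is 13, attained along the walk 0 → 0 → 0 → 1.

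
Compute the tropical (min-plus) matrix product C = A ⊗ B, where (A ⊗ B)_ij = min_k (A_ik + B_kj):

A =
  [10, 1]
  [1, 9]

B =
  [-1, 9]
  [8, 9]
A ⊗ B =
  [9, 10]
  [0, 10]

Apply the min-plus product entry-by-entry:
  C[0][0] = min over k of (A[0][0] + B[0][0] = 10 + -1 = 9, A[0][1] + B[1][0] = 1 + 8 = 9) = 9 (attained at k = 0)
  C[0][1] = min over k of (A[0][0] + B[0][1] = 10 + 9 = 19, A[0][1] + B[1][1] = 1 + 9 = 10) = 10 (attained at k = 1)
  C[1][0] = min over k of (A[1][0] + B[0][0] = 1 + -1 = 0, A[1][1] + B[1][0] = 9 + 8 = 17) = 0 (attained at k = 0)
  C[1][1] = min over k of (A[1][0] + B[0][1] = 1 + 9 = 10, A[1][1] + B[1][1] = 9 + 9 = 18) = 10 (attained at k = 0)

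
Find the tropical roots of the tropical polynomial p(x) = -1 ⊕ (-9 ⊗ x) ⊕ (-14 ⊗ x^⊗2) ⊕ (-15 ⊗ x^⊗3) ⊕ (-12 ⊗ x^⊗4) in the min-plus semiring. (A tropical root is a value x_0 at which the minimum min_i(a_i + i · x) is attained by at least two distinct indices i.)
Roots: {-3, 1, 5, 8}

Each tropical root is a break point of the lower envelope of the lines y = a_i + i · x (there are 5 lines, with slopes 0, 1, ..., 4). Only the lines that attain the minimum somewhere contribute to roots; other lines are dominated. Here the surviving (envelope) indices are i = 4, i = 3, i = 2, i = 1, i = 0.
Intersections between consecutive envelope lines give the roots: for adjacent envelope indices i < j the intersection is x = (a_i − a_j) / (j − i). Reading off the sorted break points: {-3, 1, 5, 8}.
Verification: at each break x_0, at least two indices attain the minimum of min_i(a_i + i · x_0).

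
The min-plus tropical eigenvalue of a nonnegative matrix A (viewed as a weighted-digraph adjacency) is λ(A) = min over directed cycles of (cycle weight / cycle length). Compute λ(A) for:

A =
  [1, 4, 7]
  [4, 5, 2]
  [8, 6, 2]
λ(A) = 1

Enumerate directed cycles and compute their means (weight / length). Sample:
  cycle 0 → 0: weight = 1, length = 1, mean = 1/1 ≈ 1.000
  cycle 1 → 1: weight = 5, length = 1, mean = 5/1 ≈ 5.000
  cycle 2 → 2: weight = 2, length = 1, mean = 2/1 ≈ 2.000
  cycle 0 → 1 → 0: weight = 8, length = 2, mean = 8/2 ≈ 4.000
  cycle 0 → 2 → 0: weight = 15, length = 2, mean = 15/2 ≈ 7.500
  cycle 1 → 0 → 1: weight = 8, length = 2, mean = 8/2 ≈ 4.000
Minimum mean = 1.000, attained e.g. along the cycle 0 → 0 with weight 1 and length 1. So λ(A) = 1/1 = 1.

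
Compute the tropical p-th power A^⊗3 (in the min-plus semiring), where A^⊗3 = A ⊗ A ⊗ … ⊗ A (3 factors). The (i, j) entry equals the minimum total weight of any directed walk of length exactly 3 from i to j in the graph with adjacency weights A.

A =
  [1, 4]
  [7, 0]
A^⊗3 =
  [3, 4]
  [7, 0]

Each entry (A^⊗3)_ij equals the minimum over all length-3 walks i = v_0 → v_1 → … → v_3 = j of Σ_t A[v_t][v_{t+1}]. For example, for (i, j) = (0, 1) we minimise over 4 possible intermediate vertex sequences; the minimum is 4, attained along the walk 0 → 1 → 1 → 1.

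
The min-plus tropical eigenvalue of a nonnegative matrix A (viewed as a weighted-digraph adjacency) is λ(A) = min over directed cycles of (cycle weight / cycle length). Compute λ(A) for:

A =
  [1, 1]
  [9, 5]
λ(A) = 1

Enumerate directed cycles and compute their means (weight / length). Sample:
  cycle 0 → 0: weight = 1, length = 1, mean = 1/1 ≈ 1.000
  cycle 1 → 1: weight = 5, length = 1, mean = 5/1 ≈ 5.000
  cycle 0 → 1 → 0: weight = 10, length = 2, mean = 10/2 ≈ 5.000
  cycle 1 → 0 → 1: weight = 10, length = 2, mean = 10/2 ≈ 5.000
Minimum mean = 1.000, attained e.g. along the cycle 0 → 0 with weight 1 and length 1. So λ(A) = 1/1 = 1.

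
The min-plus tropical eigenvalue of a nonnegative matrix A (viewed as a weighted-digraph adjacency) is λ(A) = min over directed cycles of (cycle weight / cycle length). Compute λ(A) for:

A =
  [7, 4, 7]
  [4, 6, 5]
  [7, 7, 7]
λ(A) = 4

Enumerate directed cycles and compute their means (weight / length). Sample:
  cycle 0 → 0: weight = 7, length = 1, mean = 7/1 ≈ 7.000
  cycle 1 → 1: weight = 6, length = 1, mean = 6/1 ≈ 6.000
  cycle 2 → 2: weight = 7, length = 1, mean = 7/1 ≈ 7.000
  cycle 0 → 1 → 0: weight = 8, length = 2, mean = 8/2 ≈ 4.000
  cycle 0 → 2 → 0: weight = 14, length = 2, mean = 14/2 ≈ 7.000
  cycle 1 → 0 → 1: weight = 8, length = 2, mean = 8/2 ≈ 4.000
Minimum mean = 4.000, attained e.g. along the cycle 0 → 1 → 0 with weight 8 and length 2. So λ(A) = 8/2 = 4.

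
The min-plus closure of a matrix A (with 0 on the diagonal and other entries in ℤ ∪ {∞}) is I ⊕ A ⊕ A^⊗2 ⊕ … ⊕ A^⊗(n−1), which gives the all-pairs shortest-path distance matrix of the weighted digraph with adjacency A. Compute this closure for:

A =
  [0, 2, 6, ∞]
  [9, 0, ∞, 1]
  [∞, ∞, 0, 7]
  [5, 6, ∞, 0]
Closure =
  [0, 2, 6, 3]
  [6, 0, 12, 1]
  [12, 13, 0, 7]
  [5, 6, 11, 0]

This is the Floyd-Warshall all-pairs shortest-path computation. For each intermediate vertex k = 0, 1, …, 3, update dist[i][j] ← min(dist[i][j], dist[i][k] + dist[k][j]). The final matrix gives, for each (i, j), the minimum total weight of any directed path from i to j (possibly empty when i = j).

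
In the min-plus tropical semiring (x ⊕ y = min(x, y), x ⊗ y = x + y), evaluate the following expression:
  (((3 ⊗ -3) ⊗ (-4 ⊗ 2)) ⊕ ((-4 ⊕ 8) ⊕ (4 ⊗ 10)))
(((3 ⊗ -3) ⊗ (-4 ⊗ 2)) ⊕ ((-4 ⊕ 8) ⊕ (4 ⊗ 10))) = -4

Expand innermost to outermost. Recall ⊕ takes the minimum of its arguments and ⊗ takes their sum. Working out the expression (((3 ⊗ -3) ⊗ (-4 ⊗ 2)) ⊕ ((-4 ⊕ 8) ⊕ (4 ⊗ 10))) gives -4.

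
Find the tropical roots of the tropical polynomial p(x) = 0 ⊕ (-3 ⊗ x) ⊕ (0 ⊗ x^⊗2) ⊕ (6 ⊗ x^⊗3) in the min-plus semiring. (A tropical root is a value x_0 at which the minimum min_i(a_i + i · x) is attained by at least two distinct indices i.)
Roots: {-6, -3, 3}

Each tropical root is a break point of the lower envelope of the lines y = a_i + i · x (there are 4 lines, with slopes 0, 1, ..., 3). Only the lines that attain the minimum somewhere contribute to roots; other lines are dominated. Here the surviving (envelope) indices are i = 3, i = 2, i = 1, i = 0.
Intersections between consecutive envelope lines give the roots: for adjacent envelope indices i < j the intersection is x = (a_i − a_j) / (j − i). Reading off the sorted break points: {-6, -3, 3}.
Verification: at each break x_0, at least two indices attain the minimum of min_i(a_i + i · x_0).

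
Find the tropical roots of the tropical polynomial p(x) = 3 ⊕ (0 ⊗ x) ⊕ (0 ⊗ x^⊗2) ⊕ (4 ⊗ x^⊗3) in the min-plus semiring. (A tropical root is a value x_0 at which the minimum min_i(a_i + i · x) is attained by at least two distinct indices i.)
Roots: {-4, 0, 3}

Each tropical root is a break point of the lower envelope of the lines y = a_i + i · x (there are 4 lines, with slopes 0, 1, ..., 3). Only the lines that attain the minimum somewhere contribute to roots; other lines are dominated. Here the surviving (envelope) indices are i = 3, i = 2, i = 1, i = 0.
Intersections between consecutive envelope lines give the roots: for adjacent envelope indices i < j the intersection is x = (a_i − a_j) / (j − i). Reading off the sorted break points: {-4, 0, 3}.
Verification: at each break x_0, at least two indices attain the minimum of min_i(a_i + i · x_0).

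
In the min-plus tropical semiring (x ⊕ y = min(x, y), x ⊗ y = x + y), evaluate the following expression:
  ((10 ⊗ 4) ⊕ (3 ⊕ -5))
((10 ⊗ 4) ⊕ (3 ⊕ -5)) = -5

Expand innermost to outermost. Recall ⊕ takes the minimum of its arguments and ⊗ takes their sum. Working out the expression ((10 ⊗ 4) ⊕ (3 ⊕ -5)) gives -5.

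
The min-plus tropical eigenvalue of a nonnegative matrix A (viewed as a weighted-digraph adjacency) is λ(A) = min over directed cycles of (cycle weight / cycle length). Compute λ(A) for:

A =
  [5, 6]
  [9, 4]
λ(A) = 4

Enumerate directed cycles and compute their means (weight / length). Sample:
  cycle 0 → 0: weight = 5, length = 1, mean = 5/1 ≈ 5.000
  cycle 1 → 1: weight = 4, length = 1, mean = 4/1 ≈ 4.000
  cycle 0 → 1 → 0: weight = 15, length = 2, mean = 15/2 ≈ 7.500
  cycle 1 → 0 → 1: weight = 15, length = 2, mean = 15/2 ≈ 7.500
Minimum mean = 4.000, attained e.g. along the cycle 1 → 1 with weight 4 and length 1. So λ(A) = 4/1 = 4.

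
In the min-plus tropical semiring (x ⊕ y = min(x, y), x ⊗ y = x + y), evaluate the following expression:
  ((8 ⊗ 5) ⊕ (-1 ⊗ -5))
((8 ⊗ 5) ⊕ (-1 ⊗ -5)) = -6

Expand innermost to outermost. Recall ⊕ takes the minimum of its arguments and ⊗ takes their sum. Working out the expression ((8 ⊗ 5) ⊕ (-1 ⊗ -5)) gives -6.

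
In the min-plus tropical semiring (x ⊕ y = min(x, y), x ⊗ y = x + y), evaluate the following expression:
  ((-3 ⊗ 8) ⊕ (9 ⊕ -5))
((-3 ⊗ 8) ⊕ (9 ⊕ -5)) = -5

Expand innermost to outermost. Recall ⊕ takes the minimum of its arguments and ⊗ takes their sum. Working out the expression ((-3 ⊗ 8) ⊕ (9 ⊕ -5)) gives -5.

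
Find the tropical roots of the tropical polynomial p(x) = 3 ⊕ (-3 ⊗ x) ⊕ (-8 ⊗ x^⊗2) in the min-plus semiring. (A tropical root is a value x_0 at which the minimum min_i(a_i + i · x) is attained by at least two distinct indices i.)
Roots: {5, 6}

Each tropical root is a break point of the lower envelope of the lines y = a_i + i · x (there are 3 lines, with slopes 0, 1, ..., 2). Only the lines that attain the minimum somewhere contribute to roots; other lines are dominated. Here the surviving (envelope) indices are i = 2, i = 1, i = 0.
Intersections between consecutive envelope lines give the roots: for adjacent envelope indices i < j the intersection is x = (a_i − a_j) / (j − i). Reading off the sorted break points: {5, 6}.
Verification: at each break x_0, at least two indices attain the minimum of min_i(a_i + i · x_0).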